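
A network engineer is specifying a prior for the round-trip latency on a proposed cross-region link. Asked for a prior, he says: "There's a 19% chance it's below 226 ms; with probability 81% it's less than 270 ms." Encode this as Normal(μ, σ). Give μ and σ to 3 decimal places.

For Normal(μ,σ), the p-quantile is μ + z_p·σ. Here z_{0.19} = -0.8779, z_{0.81} = 0.8779.
So 226 = μ − 0.8779σ and 270 = μ + 0.8779σ.
Subtracting: σ = (270 − 226)/(0.8779 − (-0.8779)) = 25.060.
Then μ = 226 − (-0.8779)·25.060 = 248.000.

μ = 248.000, σ = 25.060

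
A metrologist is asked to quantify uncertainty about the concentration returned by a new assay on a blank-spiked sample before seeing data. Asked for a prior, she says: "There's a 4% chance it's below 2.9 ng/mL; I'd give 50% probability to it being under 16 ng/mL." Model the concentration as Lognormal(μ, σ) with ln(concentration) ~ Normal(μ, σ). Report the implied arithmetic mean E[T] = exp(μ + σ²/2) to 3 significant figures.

If T ~ Lognormal(μ,σ) then ln T ~ Normal(μ,σ), so the p-quantile of ln T is μ + z_p·σ.
ln(2.9) = 1.065 and ln(16) = 2.773; z_{0.04} = -1.751, z_{0.5} = 0.
σ = (2.773 − 1.065)/(0 − (-1.751)) = 0.976.
μ = 1.065 − (-1.751)·0.976 = 2.773.
E[T] = exp(μ + σ²/2) = exp(2.773 + 0.4758) = 25.8 ng/mL.

E[T] ≈ 25.8 ng/mL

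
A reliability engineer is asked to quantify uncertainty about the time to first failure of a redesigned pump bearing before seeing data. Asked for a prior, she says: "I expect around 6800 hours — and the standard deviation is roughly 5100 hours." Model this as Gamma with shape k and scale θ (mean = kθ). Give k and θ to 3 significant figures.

For Gamma(k, scale θ): mean = kθ, variance = kθ², so CV = 1/√k.
CV = SD/mean = 5100/6800 = 0.75, hence k = 1/CV² = 1.78.
Then θ = mean/k = 6800/1.78 = 3820.

k ≈ 1.78, θ ≈ 3820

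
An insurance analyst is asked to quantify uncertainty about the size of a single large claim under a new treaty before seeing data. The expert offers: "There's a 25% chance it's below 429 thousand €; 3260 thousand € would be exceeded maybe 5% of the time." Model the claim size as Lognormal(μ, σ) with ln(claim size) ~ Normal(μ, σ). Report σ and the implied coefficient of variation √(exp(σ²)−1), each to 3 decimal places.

If T ~ Lognormal(μ,σ) then ln T ~ Normal(μ,σ), so the p-quantile of ln T is μ + z_p·σ.
ln(429) = 6.061 and ln(3260) = 8.089; z_{0.25} = -0.6745, z_{0.95} = 1.645.
σ = (8.089 − 6.061)/(1.645 − (-0.6745)) = 0.874.
μ = 6.061 − (-0.6745)·0.874 = 6.651.
CV = √(exp(σ²)−1) = √(exp(0.7646)−1) = 1.071.

σ ≈ 0.874, CV ≈ 1.071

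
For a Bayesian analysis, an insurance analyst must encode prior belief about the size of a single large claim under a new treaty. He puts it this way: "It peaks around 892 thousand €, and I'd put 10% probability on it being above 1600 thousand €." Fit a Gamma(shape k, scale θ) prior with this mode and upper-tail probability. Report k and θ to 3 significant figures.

Gamma(k,θ) with k>1 has mode (k−1)θ, so θ = 892/(k−1).
Need P(X < 1600) = 0.9 with θ tied to k this way. Start at k = 2, θ = 892: P(X<1600) ≈ 0.535.
Too low — raise k to concentrate. Iterating converges to k ≈ 6.58.
Then θ = 892/(6.58−1) ≈ 160.

k ≈ 6.58, θ ≈ 160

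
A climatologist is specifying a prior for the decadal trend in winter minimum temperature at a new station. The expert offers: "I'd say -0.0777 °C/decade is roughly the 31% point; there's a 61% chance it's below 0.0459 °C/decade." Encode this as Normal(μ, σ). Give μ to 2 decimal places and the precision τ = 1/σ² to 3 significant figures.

For Normal(μ,σ), the p-quantile is μ + z_p·σ. Here z_{0.31} = -0.4959, z_{0.61} = 0.2793.
So -0.0777 = μ − 0.4959σ and 0.0459 = μ + 0.2793σ.
Subtracting: σ = (0.0459 − -0.0777)/(0.2793 − (-0.4959)) = 0.16.
Then μ = -0.0777 − (-0.4959)·0.16 = 0.00.
Precision τ = 1/σ² = 1/0.1594² = 39.3.

μ = 0.00, τ = 39.3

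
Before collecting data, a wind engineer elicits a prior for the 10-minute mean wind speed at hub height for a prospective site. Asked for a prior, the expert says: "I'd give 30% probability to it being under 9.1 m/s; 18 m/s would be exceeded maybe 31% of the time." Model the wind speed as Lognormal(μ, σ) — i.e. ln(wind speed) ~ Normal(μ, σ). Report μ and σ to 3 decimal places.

If T ~ Lognormal(μ,σ) then ln T ~ Normal(μ,σ), so the p-quantile of ln T is μ + z_p·σ.
ln(9.1) = 2.208 and ln(18) = 2.89; z_{0.3} = -0.5244, z_{0.69} = 0.4959.
σ = (2.89 − 2.208)/(0.4959 − (-0.5244)) = 0.669.
μ = 2.208 − (-0.5244)·0.669 = 2.559.

μ ≈ 2.559, σ ≈ 0.669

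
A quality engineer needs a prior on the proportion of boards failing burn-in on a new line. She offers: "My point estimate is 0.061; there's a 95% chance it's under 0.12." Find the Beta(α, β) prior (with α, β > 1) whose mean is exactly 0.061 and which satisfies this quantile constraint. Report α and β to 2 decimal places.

With mean 0.061 fixed, write α = 0.061s, β = 0.939s where s = α+β.
Need P(θ < 0.12) = 0.95 under Beta(0.061s, 0.939s). Normal approximation: (q−m)/√(m(1−m)/s) ≈ z_{0.95} = 1.64, so s ≈ 0.061·0.939·(1.64)²/(0.12−0.061)² = 44.5.
At s = 44.5: P(θ<0.12) ≈ 0.932. Adjusting to match 0.95 gives s ≈ 57.07.
So α = 0.061·57.07 ≈ 3.48, β = 0.939·57.07 ≈ 53.59.

α ≈ 3.48, β ≈ 53.59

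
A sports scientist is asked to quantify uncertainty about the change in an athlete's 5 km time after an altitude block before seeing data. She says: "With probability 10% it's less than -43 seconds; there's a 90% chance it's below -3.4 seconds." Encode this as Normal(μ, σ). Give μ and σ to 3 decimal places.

μ = -23.200, σ = 15.450

For Normal(μ,σ), the p-quantile is μ + z_p·σ. Here z_{0.1} = -1.282, z_{0.9} = 1.282.
So -43 = μ − 1.282σ and -3.4 = μ + 1.282σ.
Subtracting: σ = (-3.4 − -43)/(1.282 − (-1.282)) = 15.450.
Then μ = -43 − (-1.282)·15.450 = -23.200.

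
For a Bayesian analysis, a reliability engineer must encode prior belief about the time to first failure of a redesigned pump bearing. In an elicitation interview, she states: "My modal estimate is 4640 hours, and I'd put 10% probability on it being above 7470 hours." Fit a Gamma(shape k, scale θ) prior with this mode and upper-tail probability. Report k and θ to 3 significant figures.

Gamma(k,θ) with k>1 has mode (k−1)θ, so θ = 4640/(k−1).
Need P(X < 7470) = 0.9 with θ tied to k this way. Start at k = 2, θ = 4640: P(X<7470) ≈ 0.478.
Too low — raise k to concentrate. Iterating converges to k ≈ 9.29.
Then θ = 4640/(9.29−1) ≈ 560.

k ≈ 9.29, θ ≈ 560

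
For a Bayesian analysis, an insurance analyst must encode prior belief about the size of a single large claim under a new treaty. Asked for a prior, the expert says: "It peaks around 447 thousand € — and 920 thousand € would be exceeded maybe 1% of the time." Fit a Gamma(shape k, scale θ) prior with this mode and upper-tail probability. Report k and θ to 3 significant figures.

k ≈ 10.4, θ ≈ 47.7

Gamma(k,θ) with k>1 has mode (k−1)θ, so θ = 447/(k−1).
Need P(X < 920) = 0.99 with θ tied to k this way. Start at k = 2, θ = 447: P(X<920) ≈ 0.610.
Too low — raise k to concentrate. Iterating converges to k ≈ 10.4.
Then θ = 447/(10.4−1) ≈ 47.7.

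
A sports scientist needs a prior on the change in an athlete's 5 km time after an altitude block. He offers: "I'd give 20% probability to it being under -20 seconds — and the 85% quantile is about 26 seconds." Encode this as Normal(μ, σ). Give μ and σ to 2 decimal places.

μ = 0.61, σ = 24.49

For Normal(μ,σ), the p-quantile is μ + z_p·σ. Here z_{0.2} = -0.8416, z_{0.85} = 1.036.
So -20 = μ − 0.8416σ and 26 = μ + 1.036σ.
Subtracting: σ = (26 − -20)/(1.036 − (-0.8416)) = 24.49.
Then μ = -20 − (-0.8416)·24.49 = 0.61.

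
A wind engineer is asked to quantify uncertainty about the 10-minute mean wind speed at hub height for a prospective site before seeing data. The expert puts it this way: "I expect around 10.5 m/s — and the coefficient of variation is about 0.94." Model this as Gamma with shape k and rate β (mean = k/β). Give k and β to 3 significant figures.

For Gamma(k, rate β): mean = k/β, variance = k/β², so CV = 1/√k.
CV = 0.94, hence k = 1/CV² = 1.13.
Then β = k/mean = 1.13/10.5 = 0.108.

k ≈ 1.13, β ≈ 0.108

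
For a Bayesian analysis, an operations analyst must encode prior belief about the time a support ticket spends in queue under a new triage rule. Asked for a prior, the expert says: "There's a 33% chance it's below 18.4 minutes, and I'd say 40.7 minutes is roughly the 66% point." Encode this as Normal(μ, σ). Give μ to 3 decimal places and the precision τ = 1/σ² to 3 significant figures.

The p-quantile of Normal(μ,σ) is μ + z_p·σ, with z_{0.33} = -0.4399 and z_{0.66} = 0.4125.
Eliminate σ: μ = (z₂·x₁ − z₁·x₂)/(z₂ − z₁) = (0.4125·18.4 − (-0.4399)·40.7)/0.8524 = 29.909.
Then σ = (x₂ − x₁)/(z₂ − z₁) = (40.7 − 18.4)/0.8524 = 26.162.
Precision τ = 1/σ² = 1/26.16² = 0.00146.

μ = 29.909, τ = 0.00146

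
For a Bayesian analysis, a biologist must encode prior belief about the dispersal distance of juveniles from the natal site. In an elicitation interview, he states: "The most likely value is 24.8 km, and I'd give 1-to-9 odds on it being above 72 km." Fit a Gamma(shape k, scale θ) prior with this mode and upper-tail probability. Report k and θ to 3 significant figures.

k ≈ 2.68, θ ≈ 14.8

Gamma(k,θ) with k>1 has mode (k−1)θ, so θ = 24.8/(k−1).
Need P(X < 72) = 0.9 with θ tied to k this way. Start at k = 2, θ = 24.8: P(X<72) ≈ 0.786.
Too low — raise k to concentrate. Iterating converges to k ≈ 2.68.
Then θ = 24.8/(2.68−1) ≈ 14.8.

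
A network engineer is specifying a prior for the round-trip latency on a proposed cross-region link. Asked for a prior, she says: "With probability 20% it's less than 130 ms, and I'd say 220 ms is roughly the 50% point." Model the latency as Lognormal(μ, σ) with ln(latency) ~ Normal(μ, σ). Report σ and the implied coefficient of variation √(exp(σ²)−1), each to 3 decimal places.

σ ≈ 0.625, CV ≈ 0.691

If T ~ Lognormal(μ,σ) then ln T ~ Normal(μ,σ), so the p-quantile of ln T is μ + z_p·σ.
ln(130) = 4.868 and ln(220) = 5.394; z_{0.2} = -0.8416, z_{0.5} = 0.
σ = (5.394 − 4.868)/(0 − (-0.8416)) = 0.625.
μ = 4.868 − (-0.8416)·0.625 = 5.394.
CV = √(exp(σ²)−1) = √(exp(0.3907)−1) = 0.691.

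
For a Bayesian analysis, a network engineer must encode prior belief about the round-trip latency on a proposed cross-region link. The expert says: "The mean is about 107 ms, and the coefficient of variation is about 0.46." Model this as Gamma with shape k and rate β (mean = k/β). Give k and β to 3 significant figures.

For Gamma(k, rate β): mean = k/β, variance = k/β², so CV = 1/√k.
CV = 0.46, hence k = 1/CV² = 4.73.
Then β = k/mean = 4.73/107 = 0.0442.

k ≈ 4.73, β ≈ 0.0442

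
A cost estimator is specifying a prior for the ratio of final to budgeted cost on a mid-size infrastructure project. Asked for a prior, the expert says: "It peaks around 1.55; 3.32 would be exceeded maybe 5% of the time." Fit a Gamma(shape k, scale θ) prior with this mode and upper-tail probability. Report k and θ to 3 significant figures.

Gamma(k,θ) with k>1 has mode (k−1)θ, so θ = 1.55/(k−1).
Need P(X < 3.32) = 0.95 with θ tied to k this way. Start at k = 2, θ = 1.55: P(X<3.32) ≈ 0.631.
Too low — raise k to concentrate. Iterating converges to k ≈ 5.75.
Then θ = 1.55/(5.75−1) ≈ 0.326.

k ≈ 5.75, θ ≈ 0.326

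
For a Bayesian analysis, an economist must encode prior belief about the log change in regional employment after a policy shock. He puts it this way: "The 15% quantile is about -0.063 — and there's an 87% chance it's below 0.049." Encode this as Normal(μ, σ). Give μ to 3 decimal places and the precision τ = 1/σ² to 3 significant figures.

The p-quantile of Normal(μ,σ) is μ + z_p·σ, with z_{0.15} = -1.036 and z_{0.87} = 1.126.
Eliminate σ: μ = (z₂·x₁ − z₁·x₂)/(z₂ − z₁) = (1.126·-0.063 − (-1.036)·0.049)/2.163 = -0.009.
Then σ = (x₂ − x₁)/(z₂ − z₁) = (0.049 − -0.063)/2.163 = 0.052.
Precision τ = 1/σ² = 1/0.05178² = 373.

μ = -0.009, τ = 373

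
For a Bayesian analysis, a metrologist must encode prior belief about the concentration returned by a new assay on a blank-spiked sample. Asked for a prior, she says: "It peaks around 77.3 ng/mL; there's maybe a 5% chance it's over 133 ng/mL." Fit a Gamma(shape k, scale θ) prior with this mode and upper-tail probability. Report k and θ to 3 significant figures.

k ≈ 10.5, θ ≈ 8.16

Gamma(k,θ) with k>1 has mode (k−1)θ, so θ = 77.3/(k−1).
Need P(X < 133) = 0.95 with θ tied to k this way. Start at k = 2, θ = 77.3: P(X<133) ≈ 0.513.
Too low — raise k to concentrate. Iterating converges to k ≈ 10.5.
Then θ = 77.3/(10.5−1) ≈ 8.16.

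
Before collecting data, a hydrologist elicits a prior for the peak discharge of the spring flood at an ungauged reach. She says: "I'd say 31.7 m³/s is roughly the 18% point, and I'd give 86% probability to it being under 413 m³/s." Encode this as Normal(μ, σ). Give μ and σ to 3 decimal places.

For Normal(μ,σ), the p-quantile is μ + z_p·σ. Here z_{0.18} = -0.9154, z_{0.86} = 1.08.
So 31.7 = μ − 0.9154σ and 413 = μ + 1.08σ.
Subtracting: σ = (413 − 31.7)/(1.08 − (-0.9154)) = 191.062.
Then μ = 31.7 − (-0.9154)·191.062 = 206.592.

μ = 206.592, σ = 191.062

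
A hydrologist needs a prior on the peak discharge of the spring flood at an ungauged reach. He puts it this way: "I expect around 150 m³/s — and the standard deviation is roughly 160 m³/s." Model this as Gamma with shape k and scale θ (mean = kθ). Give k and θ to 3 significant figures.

For Gamma(k, scale θ): mean = kθ, variance = kθ², so CV = 1/√k.
CV = SD/mean = 160/150 = 1.067, hence k = 1/CV² = 0.879.
Then θ = mean/k = 150/0.879 = 171.

k ≈ 0.879, θ ≈ 171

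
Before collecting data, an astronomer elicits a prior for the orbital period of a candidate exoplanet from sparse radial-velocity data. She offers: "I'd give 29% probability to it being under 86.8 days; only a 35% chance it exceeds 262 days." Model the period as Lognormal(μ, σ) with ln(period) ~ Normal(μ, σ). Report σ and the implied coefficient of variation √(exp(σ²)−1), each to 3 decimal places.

If T ~ Lognormal(μ,σ) then ln T ~ Normal(μ,σ), so the p-quantile of ln T is μ + z_p·σ.
ln(86.8) = 4.464 and ln(262) = 5.568; z_{0.29} = -0.5534, z_{0.65} = 0.3853.
σ = (5.568 − 4.464)/(0.3853 − (-0.5534)) = 1.177.
μ = 4.464 − (-0.5534)·1.177 = 5.115.
CV = √(exp(σ²)−1) = √(exp(1.3850)−1) = 1.731.

σ ≈ 1.177, CV ≈ 1.731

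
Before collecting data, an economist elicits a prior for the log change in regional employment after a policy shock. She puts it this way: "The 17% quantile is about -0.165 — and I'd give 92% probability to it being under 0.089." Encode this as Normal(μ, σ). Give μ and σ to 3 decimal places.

The p-quantile of Normal(μ,σ) is μ + z_p·σ, with z_{0.17} = -0.9542 and z_{0.92} = 1.405.
Eliminate σ: μ = (z₂·x₁ − z₁·x₂)/(z₂ − z₁) = (1.405·-0.165 − (-0.9542)·0.089)/2.359 = -0.062.
Then σ = (x₂ − x₁)/(z₂ − z₁) = (0.089 − -0.165)/2.359 = 0.108.

μ = -0.062, σ = 0.108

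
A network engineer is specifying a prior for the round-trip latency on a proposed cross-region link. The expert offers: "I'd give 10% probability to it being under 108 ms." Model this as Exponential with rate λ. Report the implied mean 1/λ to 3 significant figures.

mean ≈ 1030 ms

P(T < 108.0) = 1 − e^(−λ·108.0) = 0.1, so λ = −ln(1−0.1)/108.0 = −ln(0.9)/108.0 = 0.000976.
Mean = 1/λ = 1030 ms.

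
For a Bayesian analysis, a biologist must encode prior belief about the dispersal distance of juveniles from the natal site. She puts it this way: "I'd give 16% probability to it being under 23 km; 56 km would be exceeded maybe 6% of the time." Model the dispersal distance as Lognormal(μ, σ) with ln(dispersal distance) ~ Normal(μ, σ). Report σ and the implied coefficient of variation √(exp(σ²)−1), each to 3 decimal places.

σ ≈ 0.349, CV ≈ 0.360

If T ~ Lognormal(μ,σ) then ln T ~ Normal(μ,σ), so the p-quantile of ln T is μ + z_p·σ.
ln(23) = 3.135 and ln(56) = 4.025; z_{0.16} = -0.9945, z_{0.94} = 1.555.
σ = (4.025 − 3.135)/(1.555 − (-0.9945)) = 0.349.
μ = 3.135 − (-0.9945)·0.349 = 3.483.
CV = √(exp(σ²)−1) = √(exp(0.1218)−1) = 0.360.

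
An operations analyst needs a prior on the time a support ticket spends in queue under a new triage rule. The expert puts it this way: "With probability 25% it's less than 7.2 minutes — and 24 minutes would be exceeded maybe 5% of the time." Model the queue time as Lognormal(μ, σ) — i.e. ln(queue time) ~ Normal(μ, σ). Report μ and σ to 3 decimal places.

μ ≈ 2.324, σ ≈ 0.519

If T ~ Lognormal(μ,σ) then ln T ~ Normal(μ,σ), so the p-quantile of ln T is μ + z_p·σ.
ln(7.2) = 1.974 and ln(24) = 3.178; z_{0.25} = -0.6745, z_{0.95} = 1.645.
σ = (3.178 − 1.974)/(1.645 − (-0.6745)) = 0.519.
μ = 1.974 − (-0.6745)·0.519 = 2.324.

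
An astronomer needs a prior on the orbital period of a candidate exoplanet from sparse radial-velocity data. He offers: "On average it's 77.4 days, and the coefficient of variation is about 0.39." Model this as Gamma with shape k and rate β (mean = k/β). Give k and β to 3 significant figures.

k ≈ 6.57, β ≈ 0.0849

For Gamma(k, rate β): mean = k/β, variance = k/β², so CV = 1/√k.
CV = 0.39, hence k = 1/CV² = 6.57.
Then β = k/mean = 6.57/77.4 = 0.0849.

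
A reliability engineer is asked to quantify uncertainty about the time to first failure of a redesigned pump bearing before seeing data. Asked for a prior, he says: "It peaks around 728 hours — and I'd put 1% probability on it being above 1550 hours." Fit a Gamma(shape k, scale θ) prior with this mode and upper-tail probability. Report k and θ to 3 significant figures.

Gamma(k,θ) with k>1 has mode (k−1)θ, so θ = 728/(k−1).
Need P(X < 1550) = 0.99 with θ tied to k this way. Start at k = 2, θ = 728: P(X<1550) ≈ 0.628.
Too low — raise k to concentrate. Iterating converges to k ≈ 9.5.
Then θ = 728/(9.5−1) ≈ 85.7.

k ≈ 9.5, θ ≈ 85.7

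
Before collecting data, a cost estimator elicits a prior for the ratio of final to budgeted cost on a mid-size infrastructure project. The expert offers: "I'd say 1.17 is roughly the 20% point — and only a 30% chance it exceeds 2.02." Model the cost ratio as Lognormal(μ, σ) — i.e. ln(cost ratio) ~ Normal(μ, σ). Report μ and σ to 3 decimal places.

If T ~ Lognormal(μ,σ) then ln T ~ Normal(μ,σ), so the p-quantile of ln T is μ + z_p·σ.
ln(1.17) = 0.157 and ln(2.02) = 0.7031; z_{0.2} = -0.8416, z_{0.7} = 0.5244.
σ = (0.7031 − 0.157)/(0.5244 − (-0.8416)) = 0.400.
μ = 0.157 − (-0.8416)·0.400 = 0.493.

μ ≈ 0.493, σ ≈ 0.400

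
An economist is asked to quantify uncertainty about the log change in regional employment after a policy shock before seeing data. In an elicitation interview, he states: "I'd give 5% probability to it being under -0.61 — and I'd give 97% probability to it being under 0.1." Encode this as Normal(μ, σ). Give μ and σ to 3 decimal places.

μ = -0.279, σ = 0.201

The p-quantile of Normal(μ,σ) is μ + z_p·σ, with z_{0.05} = -1.645 and z_{0.97} = 1.881.
Eliminate σ: μ = (z₂·x₁ − z₁·x₂)/(z₂ − z₁) = (1.881·-0.61 − (-1.645)·0.1)/3.526 = -0.279.
Then σ = (x₂ − x₁)/(z₂ − z₁) = (0.1 − -0.61)/3.526 = 0.201.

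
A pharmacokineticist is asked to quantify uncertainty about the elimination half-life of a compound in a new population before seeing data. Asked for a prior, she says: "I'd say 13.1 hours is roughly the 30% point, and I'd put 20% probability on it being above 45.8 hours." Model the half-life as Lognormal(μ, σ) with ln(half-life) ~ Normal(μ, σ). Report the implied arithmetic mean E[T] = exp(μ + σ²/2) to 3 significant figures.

If T ~ Lognormal(μ,σ) then ln T ~ Normal(μ,σ), so the p-quantile of ln T is μ + z_p·σ.
ln(13.1) = 2.573 and ln(45.8) = 3.824; z_{0.3} = -0.5244, z_{0.8} = 0.8416.
σ = (3.824 − 2.573)/(0.8416 − (-0.5244)) = 0.916.
μ = 2.573 − (-0.5244)·0.916 = 3.053.
E[T] = exp(μ + σ²/2) = exp(3.053 + 0.4198) = 32.2 hours.

E[T] ≈ 32.2 hours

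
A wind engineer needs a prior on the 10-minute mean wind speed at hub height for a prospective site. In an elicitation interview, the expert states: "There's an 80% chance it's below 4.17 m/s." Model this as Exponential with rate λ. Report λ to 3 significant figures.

λ ≈ 0.386

P(T < 4.17) = 1 − e^(−λ·4.17) = 0.8, so λ = −ln(1−0.8)/4.17 = −ln(0.2)/4.17 = 0.386.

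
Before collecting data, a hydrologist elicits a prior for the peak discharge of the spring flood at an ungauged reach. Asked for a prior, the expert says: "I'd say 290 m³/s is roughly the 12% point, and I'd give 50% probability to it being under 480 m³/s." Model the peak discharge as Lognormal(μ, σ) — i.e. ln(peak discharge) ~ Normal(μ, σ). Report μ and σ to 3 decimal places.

If T ~ Lognormal(μ,σ) then ln T ~ Normal(μ,σ), so the p-quantile of ln T is μ + z_p·σ.
ln(290) = 5.67 and ln(480) = 6.174; z_{0.12} = -1.175, z_{0.5} = 0.
σ = (6.174 − 5.67)/(0 − (-1.175)) = 0.429.
μ = 5.67 − (-1.175)·0.429 = 6.174.

μ ≈ 6.174, σ ≈ 0.429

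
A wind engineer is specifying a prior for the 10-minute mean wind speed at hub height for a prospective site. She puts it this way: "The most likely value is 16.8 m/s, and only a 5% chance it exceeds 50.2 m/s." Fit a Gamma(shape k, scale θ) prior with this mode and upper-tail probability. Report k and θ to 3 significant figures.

Gamma(k,θ) with k>1 has mode (k−1)θ, so θ = 16.8/(k−1).
Need P(X < 50.2) = 0.95 with θ tied to k this way. Start at k = 2, θ = 16.8: P(X<50.2) ≈ 0.799.
Too low — raise k to concentrate. Iterating converges to k ≈ 3.21.
Then θ = 16.8/(3.21−1) ≈ 7.59.

k ≈ 3.21, θ ≈ 7.59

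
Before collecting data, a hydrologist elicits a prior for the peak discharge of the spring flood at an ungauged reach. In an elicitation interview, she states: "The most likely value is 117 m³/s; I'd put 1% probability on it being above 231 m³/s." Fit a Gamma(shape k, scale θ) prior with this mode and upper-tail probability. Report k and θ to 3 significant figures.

Gamma(k,θ) with k>1 has mode (k−1)θ, so θ = 117/(k−1).
Need P(X < 231) = 0.99 with θ tied to k this way. Start at k = 2, θ = 117: P(X<231) ≈ 0.587.
Too low — raise k to concentrate. Iterating converges to k ≈ 11.6.
Then θ = 117/(11.6−1) ≈ 11.

k ≈ 11.6, θ ≈ 11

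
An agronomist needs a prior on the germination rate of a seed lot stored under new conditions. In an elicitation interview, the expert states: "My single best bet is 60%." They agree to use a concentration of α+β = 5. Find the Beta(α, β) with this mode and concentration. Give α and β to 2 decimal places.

α = 2.80, β = 2.20

For α,β > 1 the Beta mode is (α−1)/(α+β−2). With α+β = 5, the mode is (α−1)/3.
Set (α−1)/3 = 0.6 → α = 1 + 0.6·3 = 2.80.
β = 5 − α = 2.20.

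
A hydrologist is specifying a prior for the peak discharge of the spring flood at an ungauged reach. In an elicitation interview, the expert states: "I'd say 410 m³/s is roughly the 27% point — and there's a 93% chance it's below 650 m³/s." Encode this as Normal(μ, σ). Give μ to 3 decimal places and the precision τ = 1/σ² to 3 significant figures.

μ = 480.418, τ = 7.57e-05

For Normal(μ,σ), the p-quantile is μ + z_p·σ. Here z_{0.27} = -0.6128, z_{0.93} = 1.476.
So 410 = μ − 0.6128σ and 650 = μ + 1.476σ.
Subtracting: σ = (650 − 410)/(1.476 − (-0.6128)) = 114.909.
Then μ = 410 − (-0.6128)·114.909 = 480.418.
Precision τ = 1/σ² = 1/114.9² = 7.57e-05.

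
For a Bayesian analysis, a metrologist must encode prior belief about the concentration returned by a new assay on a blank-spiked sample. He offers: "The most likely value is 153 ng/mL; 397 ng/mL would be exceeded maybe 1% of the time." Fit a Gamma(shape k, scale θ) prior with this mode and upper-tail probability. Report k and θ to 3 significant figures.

Gamma(k,θ) with k>1 has mode (k−1)θ, so θ = 153/(k−1).
Need P(X < 397) = 0.99 with θ tied to k this way. Start at k = 2, θ = 153: P(X<397) ≈ 0.732.
Too low — raise k to concentrate. Iterating converges to k ≈ 6.12.
Then θ = 153/(6.12−1) ≈ 29.9.

k ≈ 6.12, θ ≈ 29.9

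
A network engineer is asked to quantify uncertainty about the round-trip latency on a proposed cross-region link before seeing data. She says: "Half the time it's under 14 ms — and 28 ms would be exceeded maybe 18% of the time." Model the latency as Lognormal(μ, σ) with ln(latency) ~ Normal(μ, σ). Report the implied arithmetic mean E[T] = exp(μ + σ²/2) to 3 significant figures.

If T ~ Lognormal(μ,σ) then ln T ~ Normal(μ,σ), so the p-quantile of ln T is μ + z_p·σ.
ln(14) = 2.639 and ln(28) = 3.332; z_{0.5} = 0, z_{0.82} = 0.9154.
σ = (3.332 − 2.639)/(0.9154 − (0)) = 0.757.
μ = 2.639 − (0)·0.757 = 2.639.
E[T] = exp(μ + σ²/2) = exp(2.639 + 0.2867) = 18.6 ms.

E[T] ≈ 18.6 ms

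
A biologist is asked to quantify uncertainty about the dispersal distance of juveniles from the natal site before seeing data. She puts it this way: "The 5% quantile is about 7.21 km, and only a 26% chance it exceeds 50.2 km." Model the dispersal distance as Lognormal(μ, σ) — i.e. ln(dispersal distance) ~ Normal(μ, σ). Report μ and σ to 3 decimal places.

If T ~ Lognormal(μ,σ) then ln T ~ Normal(μ,σ), so the p-quantile of ln T is μ + z_p·σ.
ln(7.21) = 1.975 and ln(50.2) = 3.916; z_{0.05} = -1.645, z_{0.74} = 0.6433.
σ = (3.916 − 1.975)/(0.6433 − (-1.645)) = 0.848.
μ = 1.975 − (-1.645)·0.848 = 3.370.

μ ≈ 3.370, σ ≈ 0.848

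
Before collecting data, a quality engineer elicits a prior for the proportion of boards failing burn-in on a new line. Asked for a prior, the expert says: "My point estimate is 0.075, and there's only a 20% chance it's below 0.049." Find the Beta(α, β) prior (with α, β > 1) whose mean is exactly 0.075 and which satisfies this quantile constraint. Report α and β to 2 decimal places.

α ≈ 5.65, β ≈ 69.66

With mean 0.075 fixed, write α = 0.075s, β = 0.925s where s = α+β.
Need P(θ < 0.049) = 0.2 under Beta(0.075s, 0.925s). Normal approximation: (q−m)/√(m(1−m)/s) ≈ z_{0.2} = -0.842, so s ≈ 0.075·0.925·(-0.842)²/(0.049−0.075)² = 72.7.
At s = 72.7: P(θ<0.049) ≈ 0.205. Adjusting to match 0.2 gives s ≈ 75.31.
So α = 0.075·75.31 ≈ 5.65, β = 0.925·75.31 ≈ 69.66.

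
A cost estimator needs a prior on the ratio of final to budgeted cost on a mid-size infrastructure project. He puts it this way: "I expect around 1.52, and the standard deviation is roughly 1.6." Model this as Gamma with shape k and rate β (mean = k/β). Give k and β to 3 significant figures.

k ≈ 0.902, β ≈ 0.594

For Gamma(k, rate β): mean = k/β, variance = k/β², so CV = 1/√k.
CV = SD/mean = 1.6/1.52 = 1.053, hence k = 1/CV² = 0.902.
Then β = k/mean = 0.902/1.52 = 0.594.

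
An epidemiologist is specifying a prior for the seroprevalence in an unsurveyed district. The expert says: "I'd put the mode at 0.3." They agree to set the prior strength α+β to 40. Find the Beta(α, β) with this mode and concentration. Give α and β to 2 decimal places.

α = 12.40, β = 27.60

For α,β > 1 the Beta mode is (α−1)/(α+β−2). With α+β = 40, the mode is (α−1)/38.
Set (α−1)/38 = 0.3 → α = 1 + 0.3·38 = 12.40.
β = 40 − α = 27.60.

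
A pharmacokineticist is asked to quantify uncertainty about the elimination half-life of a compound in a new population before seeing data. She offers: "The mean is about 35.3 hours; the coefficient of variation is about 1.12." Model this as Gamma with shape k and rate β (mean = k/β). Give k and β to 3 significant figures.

k ≈ 0.797, β ≈ 0.0226

For Gamma(k, rate β): mean = k/β, variance = k/β², so CV = 1/√k.
CV = 1.12, hence k = 1/CV² = 0.797.
Then β = k/mean = 0.797/35.3 = 0.0226.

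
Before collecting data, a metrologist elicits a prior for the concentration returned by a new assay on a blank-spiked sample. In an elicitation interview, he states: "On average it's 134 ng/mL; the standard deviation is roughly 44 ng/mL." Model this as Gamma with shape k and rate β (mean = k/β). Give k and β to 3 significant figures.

For Gamma(k, rate β): mean = k/β, variance = k/β², so CV = 1/√k.
CV = SD/mean = 44/134 = 0.3284, hence k = 1/CV² = 9.27.
Then β = k/mean = 9.27/134 = 0.0692.

k ≈ 9.27, β ≈ 0.0692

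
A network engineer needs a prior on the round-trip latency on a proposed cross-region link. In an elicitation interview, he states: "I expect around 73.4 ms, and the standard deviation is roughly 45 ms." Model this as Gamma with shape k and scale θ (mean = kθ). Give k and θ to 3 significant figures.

For Gamma(k, scale θ): mean = kθ, variance = kθ², so CV = 1/√k.
CV = SD/mean = 45/73.4 = 0.6131, hence k = 1/CV² = 2.66.
Then θ = mean/k = 73.4/2.66 = 27.6.

k ≈ 2.66, θ ≈ 27.6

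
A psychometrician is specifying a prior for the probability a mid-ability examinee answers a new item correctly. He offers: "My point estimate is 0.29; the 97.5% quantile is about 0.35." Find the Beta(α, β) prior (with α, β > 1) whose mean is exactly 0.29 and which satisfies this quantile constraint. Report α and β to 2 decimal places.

α ≈ 67.07, β ≈ 164.22

With mean 0.29 fixed, write α = 0.29s, β = 0.71s where s = α+β.
Need P(θ < 0.35) = 0.975 under Beta(0.29s, 0.71s). Normal approximation: (q−m)/√(m(1−m)/s) ≈ z_{0.975} = 1.96, so s ≈ 0.29·0.71·(1.96)²/(0.35−0.29)² = 219.7.
At s = 219.7: P(θ<0.35) ≈ 0.972. Adjusting to match 0.975 gives s ≈ 231.29.
So α = 0.29·231.29 ≈ 67.07, β = 0.71·231.29 ≈ 164.22.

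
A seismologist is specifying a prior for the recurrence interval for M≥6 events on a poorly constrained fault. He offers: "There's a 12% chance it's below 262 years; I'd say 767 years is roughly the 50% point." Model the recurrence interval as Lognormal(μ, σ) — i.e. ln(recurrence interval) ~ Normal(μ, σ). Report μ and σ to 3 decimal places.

μ ≈ 6.642, σ ≈ 0.914

If T ~ Lognormal(μ,σ) then ln T ~ Normal(μ,σ), so the p-quantile of ln T is μ + z_p·σ.
ln(262) = 5.568 and ln(767) = 6.642; z_{0.12} = -1.175, z_{0.5} = 0.
σ = (6.642 − 5.568)/(0 − (-1.175)) = 0.914.
μ = 5.568 − (-1.175)·0.914 = 6.642.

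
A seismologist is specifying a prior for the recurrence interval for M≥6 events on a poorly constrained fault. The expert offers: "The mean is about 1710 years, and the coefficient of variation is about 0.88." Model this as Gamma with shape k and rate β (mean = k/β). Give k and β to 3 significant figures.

k ≈ 1.29, β ≈ 0.000755

For Gamma(k, rate β): mean = k/β, variance = k/β², so CV = 1/√k.
CV = 0.88, hence k = 1/CV² = 1.29.
Then β = k/mean = 1.29/1710 = 0.000755.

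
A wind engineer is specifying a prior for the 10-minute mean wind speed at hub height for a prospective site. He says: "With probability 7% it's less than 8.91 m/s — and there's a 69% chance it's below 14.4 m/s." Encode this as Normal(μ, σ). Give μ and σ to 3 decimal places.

μ = 13.019, σ = 2.784

The p-quantile of Normal(μ,σ) is μ + z_p·σ, with z_{0.07} = -1.476 and z_{0.69} = 0.4959.
Eliminate σ: μ = (z₂·x₁ − z₁·x₂)/(z₂ − z₁) = (0.4959·8.91 − (-1.476)·14.4)/1.972 = 13.019.
Then σ = (x₂ − x₁)/(z₂ − z₁) = (14.4 − 8.91)/1.972 = 2.784.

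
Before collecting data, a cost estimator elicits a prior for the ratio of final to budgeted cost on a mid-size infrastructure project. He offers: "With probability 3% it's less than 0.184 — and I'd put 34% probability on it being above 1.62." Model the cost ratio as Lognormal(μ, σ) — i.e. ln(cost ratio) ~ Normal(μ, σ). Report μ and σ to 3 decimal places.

μ ≈ 0.091, σ ≈ 0.949

If T ~ Lognormal(μ,σ) then ln T ~ Normal(μ,σ), so the p-quantile of ln T is μ + z_p·σ.
ln(0.184) = -1.693 and ln(1.62) = 0.4824; z_{0.03} = -1.881, z_{0.66} = 0.4125.
σ = (0.4824 − -1.693)/(0.4125 − (-1.881)) = 0.949.
μ = -1.693 − (-1.881)·0.949 = 0.091.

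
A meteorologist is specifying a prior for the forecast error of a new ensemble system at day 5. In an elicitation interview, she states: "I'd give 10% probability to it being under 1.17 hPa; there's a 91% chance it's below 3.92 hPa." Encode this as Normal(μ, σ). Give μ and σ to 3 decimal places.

μ = 2.514, σ = 1.049

For Normal(μ,σ), the p-quantile is μ + z_p·σ. Here z_{0.1} = -1.282, z_{0.91} = 1.341.
So 1.17 = μ − 1.282σ and 3.92 = μ + 1.341σ.
Subtracting: σ = (3.92 − 1.17)/(1.341 − (-1.282)) = 1.049.
Then μ = 1.17 − (-1.282)·1.049 = 2.514.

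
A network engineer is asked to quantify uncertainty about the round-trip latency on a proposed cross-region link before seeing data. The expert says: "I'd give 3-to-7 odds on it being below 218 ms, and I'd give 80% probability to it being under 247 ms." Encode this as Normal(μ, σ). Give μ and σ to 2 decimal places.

For Normal(μ,σ), the p-quantile is μ + z_p·σ. Here z_{0.3} = -0.5244, z_{0.8} = 0.8416.
So 218 = μ − 0.5244σ and 247 = μ + 0.8416σ.
Subtracting: σ = (247 − 218)/(0.8416 − (-0.5244)) = 21.23.
Then μ = 218 − (-0.5244)·21.23 = 229.13.

μ = 229.13, σ = 21.23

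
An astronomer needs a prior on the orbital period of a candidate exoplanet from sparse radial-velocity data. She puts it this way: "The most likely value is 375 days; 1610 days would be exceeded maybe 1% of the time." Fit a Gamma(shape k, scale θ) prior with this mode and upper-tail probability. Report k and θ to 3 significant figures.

k ≈ 2.93, θ ≈ 194

Gamma(k,θ) with k>1 has mode (k−1)θ, so θ = 375/(k−1).
Need P(X < 1610) = 0.99 with θ tied to k this way. Start at k = 2, θ = 375: P(X<1610) ≈ 0.928.
Too low — raise k to concentrate. Iterating converges to k ≈ 2.93.
Then θ = 375/(2.93−1) ≈ 194.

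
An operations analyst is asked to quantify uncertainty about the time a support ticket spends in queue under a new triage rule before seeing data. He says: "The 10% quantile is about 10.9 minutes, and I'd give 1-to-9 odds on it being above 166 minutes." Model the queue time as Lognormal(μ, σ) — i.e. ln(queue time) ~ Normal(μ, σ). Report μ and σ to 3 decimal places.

μ ≈ 3.750, σ ≈ 1.062

If T ~ Lognormal(μ,σ) then ln T ~ Normal(μ,σ), so the p-quantile of ln T is μ + z_p·σ.
ln(10.9) = 2.389 and ln(166) = 5.112; z_{0.1} = -1.282, z_{0.9} = 1.282.
σ = (5.112 − 2.389)/(1.282 − (-1.282)) = 1.062.
μ = 2.389 − (-1.282)·1.062 = 3.750.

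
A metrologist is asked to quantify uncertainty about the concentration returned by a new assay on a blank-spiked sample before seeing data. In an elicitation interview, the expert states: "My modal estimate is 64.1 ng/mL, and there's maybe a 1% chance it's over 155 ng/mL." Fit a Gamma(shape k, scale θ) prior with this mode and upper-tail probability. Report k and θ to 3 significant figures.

Gamma(k,θ) with k>1 has mode (k−1)θ, so θ = 64.1/(k−1).
Need P(X < 155) = 0.99 with θ tied to k this way. Start at k = 2, θ = 64.1: P(X<155) ≈ 0.695.
Too low — raise k to concentrate. Iterating converges to k ≈ 7.06.
Then θ = 64.1/(7.06−1) ≈ 10.6.

k ≈ 7.06, θ ≈ 10.6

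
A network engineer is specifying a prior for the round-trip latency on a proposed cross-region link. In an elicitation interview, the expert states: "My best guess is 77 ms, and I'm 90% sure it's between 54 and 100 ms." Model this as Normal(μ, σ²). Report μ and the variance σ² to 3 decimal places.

A symmetric 90% interval runs μ ± z·σ with z = 1.645.
Half-width = 23, so σ = 23/1.645 = 13.9830 and σ² = 195.524.
μ is the stated best guess, 77.000.

μ = 77.000, σ² = 195.524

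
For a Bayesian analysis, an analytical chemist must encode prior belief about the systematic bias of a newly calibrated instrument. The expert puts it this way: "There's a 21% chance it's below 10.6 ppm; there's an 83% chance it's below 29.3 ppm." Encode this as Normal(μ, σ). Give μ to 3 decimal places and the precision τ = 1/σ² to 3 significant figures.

μ = 19.165, τ = 0.00886

For Normal(μ,σ), the p-quantile is μ + z_p·σ. Here z_{0.21} = -0.8064, z_{0.83} = 0.9542.
So 10.6 = μ − 0.8064σ and 29.3 = μ + 0.9542σ.
Subtracting: σ = (29.3 − 10.6)/(0.9542 − (-0.8064)) = 10.621.
Then μ = 10.6 − (-0.8064)·10.621 = 19.165.
Precision τ = 1/σ² = 1/10.62² = 0.00886.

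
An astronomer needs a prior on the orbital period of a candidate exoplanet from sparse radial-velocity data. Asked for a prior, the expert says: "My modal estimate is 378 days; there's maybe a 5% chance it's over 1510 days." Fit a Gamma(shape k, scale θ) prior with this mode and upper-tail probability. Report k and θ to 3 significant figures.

Gamma(k,θ) with k>1 has mode (k−1)θ, so θ = 378/(k−1).
Need P(X < 1510) = 0.95 with θ tied to k this way. Start at k = 2, θ = 378: P(X<1510) ≈ 0.908.
Too low — raise k to concentrate. Iterating converges to k ≈ 2.31.
Then θ = 378/(2.31−1) ≈ 288.

k ≈ 2.31, θ ≈ 288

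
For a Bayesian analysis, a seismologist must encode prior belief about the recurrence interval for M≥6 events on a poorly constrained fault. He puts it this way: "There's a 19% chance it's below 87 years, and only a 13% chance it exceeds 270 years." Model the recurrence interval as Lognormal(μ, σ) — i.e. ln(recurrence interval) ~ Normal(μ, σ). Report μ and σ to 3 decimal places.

If T ~ Lognormal(μ,σ) then ln T ~ Normal(μ,σ), so the p-quantile of ln T is μ + z_p·σ.
ln(87) = 4.466 and ln(270) = 5.598; z_{0.19} = -0.8779, z_{0.87} = 1.126.
σ = (5.598 − 4.466)/(1.126 − (-0.8779)) = 0.565.
μ = 4.466 − (-0.8779)·0.565 = 4.962.

μ ≈ 4.962, σ ≈ 0.565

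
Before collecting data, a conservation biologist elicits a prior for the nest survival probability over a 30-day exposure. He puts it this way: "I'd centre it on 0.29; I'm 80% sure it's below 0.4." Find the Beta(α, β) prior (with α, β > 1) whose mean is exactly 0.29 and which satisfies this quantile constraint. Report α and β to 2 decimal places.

With mean 0.29 fixed, write α = 0.29s, β = 0.71s where s = α+β.
Need P(θ < 0.4) = 0.8 under Beta(0.29s, 0.71s). Normal approximation: (q−m)/√(m(1−m)/s) ≈ z_{0.8} = 0.842, so s ≈ 0.29·0.71·(0.842)²/(0.4−0.29)² = 12.1.
At s = 12.1: P(θ<0.4) ≈ 0.807. Adjusting to match 0.8 gives s ≈ 11.20.
So α = 0.29·11.20 ≈ 3.25, β = 0.71·11.20 ≈ 7.95.

α ≈ 3.25, β ≈ 7.95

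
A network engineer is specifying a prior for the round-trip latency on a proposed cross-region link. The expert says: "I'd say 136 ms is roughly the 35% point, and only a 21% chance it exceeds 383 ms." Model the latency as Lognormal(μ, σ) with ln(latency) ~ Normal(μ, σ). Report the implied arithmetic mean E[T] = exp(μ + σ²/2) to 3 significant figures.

If T ~ Lognormal(μ,σ) then ln T ~ Normal(μ,σ), so the p-quantile of ln T is μ + z_p·σ.
ln(136) = 4.913 and ln(383) = 5.948; z_{0.35} = -0.3853, z_{0.79} = 0.8064.
σ = (5.948 − 4.913)/(0.8064 − (-0.3853)) = 0.869.
μ = 4.913 − (-0.3853)·0.869 = 5.247.
E[T] = exp(μ + σ²/2) = exp(5.247 + 0.3774) = 277 ms.

E[T] ≈ 277 ms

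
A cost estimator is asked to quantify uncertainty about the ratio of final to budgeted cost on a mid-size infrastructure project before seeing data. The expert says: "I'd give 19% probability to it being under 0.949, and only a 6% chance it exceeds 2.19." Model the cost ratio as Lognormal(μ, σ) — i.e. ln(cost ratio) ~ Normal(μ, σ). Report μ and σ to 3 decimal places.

If T ~ Lognormal(μ,σ) then ln T ~ Normal(μ,σ), so the p-quantile of ln T is μ + z_p·σ.
ln(0.949) = -0.05235 and ln(2.19) = 0.7839; z_{0.19} = -0.8779, z_{0.94} = 1.555.
σ = (0.7839 − -0.05235)/(1.555 − (-0.8779)) = 0.344.
μ = -0.05235 − (-0.8779)·0.344 = 0.249.

μ ≈ 0.249, σ ≈ 0.344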